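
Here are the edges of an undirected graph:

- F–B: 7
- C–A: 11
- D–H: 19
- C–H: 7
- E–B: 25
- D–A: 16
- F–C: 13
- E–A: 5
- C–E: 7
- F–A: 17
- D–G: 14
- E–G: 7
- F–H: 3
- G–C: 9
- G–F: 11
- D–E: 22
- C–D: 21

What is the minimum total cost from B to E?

Enumerating some paths:
B–F–H–C–E: 7+3+7+7 = 24
B–F–G–E: 7+11+7 = 25
The minimum is 24 via B–F–H–C–E.

24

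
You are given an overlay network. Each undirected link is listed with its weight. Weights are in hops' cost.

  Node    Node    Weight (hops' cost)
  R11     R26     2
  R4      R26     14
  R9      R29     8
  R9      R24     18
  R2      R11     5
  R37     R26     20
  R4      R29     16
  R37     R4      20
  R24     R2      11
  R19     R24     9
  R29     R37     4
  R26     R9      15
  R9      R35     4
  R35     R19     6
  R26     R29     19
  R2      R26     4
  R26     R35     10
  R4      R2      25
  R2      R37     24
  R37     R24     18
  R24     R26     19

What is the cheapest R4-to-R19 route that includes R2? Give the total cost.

38 hops' cost

Best R4 to R2: R4 → R26 → R2 costing 18
Best R2 to R19: R2 → R24 → R19 costing 20
Total via R2: 18 + 20 = 38 hops' cost.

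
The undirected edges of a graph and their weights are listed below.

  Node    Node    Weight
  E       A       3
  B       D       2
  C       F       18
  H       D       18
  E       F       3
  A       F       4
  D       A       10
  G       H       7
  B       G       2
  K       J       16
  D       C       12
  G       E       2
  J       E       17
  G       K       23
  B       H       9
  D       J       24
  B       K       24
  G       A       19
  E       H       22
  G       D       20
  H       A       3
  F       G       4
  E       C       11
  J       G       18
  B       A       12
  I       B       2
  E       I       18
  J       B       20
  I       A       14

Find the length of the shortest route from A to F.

4

Candidate routes:
A → E → F: 3+3 = 6
A → F: 4 = 4
A → E → G → F: 3+2+4 = 9
Cheapest is A → F at 4.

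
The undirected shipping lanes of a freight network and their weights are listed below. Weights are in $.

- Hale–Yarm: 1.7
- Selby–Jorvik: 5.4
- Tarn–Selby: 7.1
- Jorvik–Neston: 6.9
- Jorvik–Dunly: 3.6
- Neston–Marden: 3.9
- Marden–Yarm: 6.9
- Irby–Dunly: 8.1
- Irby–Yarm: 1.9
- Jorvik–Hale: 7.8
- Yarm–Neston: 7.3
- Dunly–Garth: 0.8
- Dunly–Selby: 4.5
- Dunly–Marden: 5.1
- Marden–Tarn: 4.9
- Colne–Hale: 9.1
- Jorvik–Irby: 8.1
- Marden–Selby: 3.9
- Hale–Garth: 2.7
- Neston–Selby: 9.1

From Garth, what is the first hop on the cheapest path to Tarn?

Compare a few routes:
Garth–Dunly–Selby–Marden–Tarn: 0.8+4.5+3.9+4.9 = 14.1
Garth–Dunly–Marden–Tarn: 0.8+5.1+4.9 = 10.8
Garth–Dunly–Selby–Tarn: 0.8+4.5+7.1 = 12.4
Garth–Hale–Yarm–Marden–Tarn: 2.7+1.7+6.9+4.9 = 16.2
The minimum is $10.8 via Garth–Dunly–Marden–Tarn.
So from Garth the first move is to Dunly.

Dunly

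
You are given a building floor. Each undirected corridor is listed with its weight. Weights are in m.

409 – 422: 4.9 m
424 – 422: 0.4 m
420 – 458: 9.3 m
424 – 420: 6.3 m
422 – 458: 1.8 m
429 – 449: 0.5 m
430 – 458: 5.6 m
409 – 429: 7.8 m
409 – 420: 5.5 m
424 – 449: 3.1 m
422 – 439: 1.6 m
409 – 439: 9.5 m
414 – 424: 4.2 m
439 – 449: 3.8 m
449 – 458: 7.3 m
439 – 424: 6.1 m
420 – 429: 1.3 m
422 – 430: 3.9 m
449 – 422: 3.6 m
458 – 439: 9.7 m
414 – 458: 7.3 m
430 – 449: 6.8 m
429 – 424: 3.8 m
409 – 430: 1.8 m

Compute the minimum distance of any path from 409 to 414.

9.5 m

Enumerating some paths:
409 - 422 - 458 - 414: 4.9+1.8+7.3 = 14
409 - 430 - 422 - 424 - 414: 1.8+3.9+0.4+4.2 = 10.3
409 - 430 - 458 - 422 - 424 - 414: 1.8+5.6+1.8+0.4+4.2 = 13.8
409 - 422 - 424 - 414: 4.9+0.4+4.2 = 9.5
Cheapest is 409 - 422 - 424 - 414 at 9.5 m.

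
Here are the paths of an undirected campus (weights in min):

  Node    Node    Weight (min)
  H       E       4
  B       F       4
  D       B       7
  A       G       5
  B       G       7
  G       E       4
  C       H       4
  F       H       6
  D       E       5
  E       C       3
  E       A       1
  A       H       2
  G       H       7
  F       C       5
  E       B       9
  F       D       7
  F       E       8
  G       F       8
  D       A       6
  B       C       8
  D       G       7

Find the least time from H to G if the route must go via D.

15 min

Best H to D: H–A–D costing 8
Shortest D→G: D–G = 7
Total via D: 8 + 7 = 15 min.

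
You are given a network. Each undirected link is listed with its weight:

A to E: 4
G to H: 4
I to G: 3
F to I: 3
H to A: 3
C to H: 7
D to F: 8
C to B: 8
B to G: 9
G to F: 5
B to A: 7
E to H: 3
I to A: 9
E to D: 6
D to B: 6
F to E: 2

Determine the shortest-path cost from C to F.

Enumerating some paths:
C → H → E → F: 7+3+2 = 12
C → H → G → F: 7+4+5 = 16
Cheapest is C → H → E → F at 12.

12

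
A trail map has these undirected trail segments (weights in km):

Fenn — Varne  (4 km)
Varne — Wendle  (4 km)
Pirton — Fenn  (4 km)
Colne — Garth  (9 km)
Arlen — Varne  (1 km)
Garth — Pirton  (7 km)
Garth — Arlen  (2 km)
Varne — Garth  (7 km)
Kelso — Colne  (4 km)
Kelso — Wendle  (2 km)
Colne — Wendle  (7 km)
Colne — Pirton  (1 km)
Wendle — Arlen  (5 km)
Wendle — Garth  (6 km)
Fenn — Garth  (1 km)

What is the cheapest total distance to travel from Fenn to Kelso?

9 km

Running Dijkstra from Fenn:
Fenn: 0
Garth: 1  (via Fenn)
Arlen: 3  (via Garth)
Pirton: 4  (via Fenn)
Varne: 4  (via Fenn)
Colne: 5  (via Pirton)
Wendle: 7  (via Garth)
Kelso: 9  (via Colne)
Shortest route: Fenn → Pirton → Colne → Kelso = 9 km.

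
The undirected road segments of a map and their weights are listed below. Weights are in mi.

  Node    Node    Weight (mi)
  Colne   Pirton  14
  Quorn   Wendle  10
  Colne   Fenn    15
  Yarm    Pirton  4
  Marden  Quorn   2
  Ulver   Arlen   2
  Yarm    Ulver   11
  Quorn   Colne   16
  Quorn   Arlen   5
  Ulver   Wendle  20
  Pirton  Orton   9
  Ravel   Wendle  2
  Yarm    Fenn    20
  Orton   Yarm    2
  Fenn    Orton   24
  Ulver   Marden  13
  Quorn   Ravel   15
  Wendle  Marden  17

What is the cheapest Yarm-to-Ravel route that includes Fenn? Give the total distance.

Best Yarm to Fenn: Yarm → Fenn costing 20
Shortest Fenn→Ravel: Fenn → Colne → Quorn → Wendle → Ravel = 43
Total via Fenn: 20 + 43 = 63 mi.

63 mi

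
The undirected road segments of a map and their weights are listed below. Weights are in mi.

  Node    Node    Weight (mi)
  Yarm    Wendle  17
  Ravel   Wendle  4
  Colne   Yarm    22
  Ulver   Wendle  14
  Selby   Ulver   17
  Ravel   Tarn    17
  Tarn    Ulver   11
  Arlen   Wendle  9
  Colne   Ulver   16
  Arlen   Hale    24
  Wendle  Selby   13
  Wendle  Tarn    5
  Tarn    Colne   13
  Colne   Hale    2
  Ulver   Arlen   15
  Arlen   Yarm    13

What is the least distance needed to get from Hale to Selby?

Settle nodes by increasing distance from Hale:
Hale: 0
Colne: 2  (via Hale)
Tarn: 15  (via Colne)
Ulver: 18  (via Colne)
Wendle: 20  (via Tarn)
Arlen: 24  (via Hale)
Ravel: 24  (via Wendle)
Yarm: 24  (via Colne)
Selby: 33  (via Wendle)
Shortest route: Hale → Colne → Tarn → Wendle → Selby = 33 mi.

33 mi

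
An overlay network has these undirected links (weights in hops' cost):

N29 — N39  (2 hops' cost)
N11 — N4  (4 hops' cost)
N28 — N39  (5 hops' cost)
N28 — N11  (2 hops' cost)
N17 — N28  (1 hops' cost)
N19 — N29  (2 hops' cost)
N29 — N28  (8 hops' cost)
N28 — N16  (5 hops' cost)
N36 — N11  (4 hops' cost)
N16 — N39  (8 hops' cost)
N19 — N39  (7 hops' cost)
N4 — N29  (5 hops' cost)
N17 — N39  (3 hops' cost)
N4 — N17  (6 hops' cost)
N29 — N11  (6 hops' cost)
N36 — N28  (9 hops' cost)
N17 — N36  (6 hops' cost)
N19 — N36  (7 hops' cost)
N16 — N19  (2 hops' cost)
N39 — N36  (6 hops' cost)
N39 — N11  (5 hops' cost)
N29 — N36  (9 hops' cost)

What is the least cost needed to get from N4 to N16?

9 hops' cost

Candidate routes:
N4 → N11 → N29 → N19 → N16: 4+6+2+2 = 14
N4 → N11 → N28 → N16: 4+2+5 = 11
N4 → N17 → N28 → N16: 6+1+5 = 12
N4 → N29 → N19 → N16: 5+2+2 = 9
The minimum is 9 hops' cost via N4 → N29 → N19 → N16.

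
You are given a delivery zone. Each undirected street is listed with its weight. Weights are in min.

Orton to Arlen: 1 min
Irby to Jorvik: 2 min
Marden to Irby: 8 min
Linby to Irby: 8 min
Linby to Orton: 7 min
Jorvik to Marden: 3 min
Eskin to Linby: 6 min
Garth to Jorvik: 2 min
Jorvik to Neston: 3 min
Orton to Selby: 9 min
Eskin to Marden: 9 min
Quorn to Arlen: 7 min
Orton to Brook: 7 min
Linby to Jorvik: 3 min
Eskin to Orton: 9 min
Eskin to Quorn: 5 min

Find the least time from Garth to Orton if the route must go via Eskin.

Best Garth to Eskin: Garth → Jorvik → Linby → Eskin costing 11
Best Eskin to Orton: Eskin → Orton costing 9
Total via Eskin: 11 + 9 = 20 min.

20 min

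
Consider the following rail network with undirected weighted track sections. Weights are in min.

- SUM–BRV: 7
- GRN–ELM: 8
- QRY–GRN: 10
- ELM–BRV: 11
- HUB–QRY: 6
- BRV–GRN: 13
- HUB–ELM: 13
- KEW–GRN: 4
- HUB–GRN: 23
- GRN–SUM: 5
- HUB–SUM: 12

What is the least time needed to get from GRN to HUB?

16 min

Settle nodes by increasing distance from GRN:
GRN: 0
KEW: 4  (via GRN)
SUM: 5  (via GRN)
ELM: 8  (via GRN)
QRY: 10  (via GRN)
BRV: 12  (via SUM)
HUB: 16  (via QRY)
Shortest route: GRN–QRY–HUB = 16 min.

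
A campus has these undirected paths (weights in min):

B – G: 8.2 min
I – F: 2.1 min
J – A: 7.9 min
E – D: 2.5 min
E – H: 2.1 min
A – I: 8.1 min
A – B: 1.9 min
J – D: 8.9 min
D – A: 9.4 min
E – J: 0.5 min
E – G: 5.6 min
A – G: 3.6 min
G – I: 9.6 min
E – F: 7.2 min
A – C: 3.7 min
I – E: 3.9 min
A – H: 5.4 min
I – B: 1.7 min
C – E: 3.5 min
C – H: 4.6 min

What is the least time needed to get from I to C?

7.3 min

Settle nodes by increasing distance from I:
I: 0
B: 1.7  (via I)
F: 2.1  (via I)
A: 3.6  (via B)
E: 3.9  (via I)
J: 4.4  (via E)
H: 6  (via E)
D: 6.4  (via E)
G: 7.2  (via A)
C: 7.3  (via A)
Shortest route: I → B → A → C = 7.3 min.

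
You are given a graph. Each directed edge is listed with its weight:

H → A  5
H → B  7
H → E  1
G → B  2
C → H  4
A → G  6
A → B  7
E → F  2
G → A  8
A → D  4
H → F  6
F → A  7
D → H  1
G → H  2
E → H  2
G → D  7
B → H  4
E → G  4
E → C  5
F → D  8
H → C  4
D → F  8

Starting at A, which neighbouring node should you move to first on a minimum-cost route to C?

D

Enumerating some paths:
A–D–H–E–C: 4+1+1+5 = 11
A–G–H–E–C: 6+2+1+5 = 14
A–D–H–C: 4+1+4 = 9
A–G–H–C: 6+2+4 = 12
The minimum is 9 via A–D–H–C.
So from A the first move is to D.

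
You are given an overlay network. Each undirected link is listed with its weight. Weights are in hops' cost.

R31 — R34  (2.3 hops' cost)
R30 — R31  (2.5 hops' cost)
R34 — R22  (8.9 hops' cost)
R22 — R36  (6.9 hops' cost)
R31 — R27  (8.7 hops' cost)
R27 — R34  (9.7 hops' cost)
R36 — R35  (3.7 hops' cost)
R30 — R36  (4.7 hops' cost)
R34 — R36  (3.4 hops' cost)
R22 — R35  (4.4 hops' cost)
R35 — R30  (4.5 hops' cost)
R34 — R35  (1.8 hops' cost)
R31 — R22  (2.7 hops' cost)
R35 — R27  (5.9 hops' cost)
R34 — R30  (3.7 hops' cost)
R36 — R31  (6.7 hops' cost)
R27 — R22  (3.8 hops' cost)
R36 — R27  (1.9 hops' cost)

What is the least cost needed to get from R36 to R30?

Running Dijkstra from R36:
R36: 0
R27: 1.9  (via R36)
R34: 3.4  (via R36)
R35: 3.7  (via R36)
R30: 4.7  (via R36)
Shortest route: R36 → R30 = 4.7 hops' cost.

4.7 hops' cost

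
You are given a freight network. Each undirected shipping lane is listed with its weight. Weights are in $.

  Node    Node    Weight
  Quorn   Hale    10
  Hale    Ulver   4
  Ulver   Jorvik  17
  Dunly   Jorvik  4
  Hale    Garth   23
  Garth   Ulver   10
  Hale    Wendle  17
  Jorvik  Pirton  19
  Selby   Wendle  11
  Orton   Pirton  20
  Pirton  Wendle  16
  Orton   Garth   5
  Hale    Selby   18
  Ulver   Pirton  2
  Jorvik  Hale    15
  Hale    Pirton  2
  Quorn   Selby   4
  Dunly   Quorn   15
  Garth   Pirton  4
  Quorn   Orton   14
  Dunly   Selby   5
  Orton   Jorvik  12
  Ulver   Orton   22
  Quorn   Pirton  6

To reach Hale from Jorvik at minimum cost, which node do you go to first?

Hale

Candidate routes:
Jorvik–Ulver–Pirton–Hale: 17+2+2 = 21
Jorvik–Hale: 15 = 15
Jorvik–Ulver–Hale: 17+4 = 21
Cheapest is Jorvik–Hale at $15.
So from Jorvik the first move is to Hale.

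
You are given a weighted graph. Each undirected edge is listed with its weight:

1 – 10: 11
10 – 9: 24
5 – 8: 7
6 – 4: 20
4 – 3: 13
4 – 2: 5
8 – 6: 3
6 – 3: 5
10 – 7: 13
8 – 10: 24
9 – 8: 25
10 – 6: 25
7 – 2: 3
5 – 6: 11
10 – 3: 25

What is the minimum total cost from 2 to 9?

Candidate routes:
2–7–10–8–9: 3+13+24+25 = 65
2–4–3–6–8–9: 5+13+5+3+25 = 51
2–4–6–8–9: 5+20+3+25 = 53
2–7–10–9: 3+13+24 = 40
Cheapest is 2–7–10–9 at 40.

40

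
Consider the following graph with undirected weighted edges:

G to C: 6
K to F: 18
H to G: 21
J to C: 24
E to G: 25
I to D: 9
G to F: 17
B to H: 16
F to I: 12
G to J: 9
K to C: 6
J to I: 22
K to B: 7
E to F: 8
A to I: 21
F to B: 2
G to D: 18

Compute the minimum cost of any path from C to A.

48

Enumerating some paths:
C → K → F → I → A: 6+18+12+21 = 57
C → K → B → F → I → A: 6+7+2+12+21 = 48
C → G → D → I → A: 6+18+9+21 = 54
C → G → F → I → A: 6+17+12+21 = 56
Cheapest is C → K → B → F → I → A at 48.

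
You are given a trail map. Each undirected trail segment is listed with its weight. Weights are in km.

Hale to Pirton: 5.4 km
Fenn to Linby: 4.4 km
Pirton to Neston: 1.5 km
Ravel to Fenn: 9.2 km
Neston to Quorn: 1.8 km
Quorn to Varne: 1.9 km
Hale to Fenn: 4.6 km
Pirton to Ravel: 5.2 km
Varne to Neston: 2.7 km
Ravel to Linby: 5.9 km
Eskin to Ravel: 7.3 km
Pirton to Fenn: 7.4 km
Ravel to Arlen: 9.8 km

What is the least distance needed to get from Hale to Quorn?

8.7 km

Shortest distances from Hale:
Hale: 0
Fenn: 4.6  (via Hale)
Pirton: 5.4  (via Hale)
Neston: 6.9  (via Pirton)
Quorn: 8.7  (via Neston)
Shortest route: Hale → Pirton → Neston → Quorn = 8.7 km.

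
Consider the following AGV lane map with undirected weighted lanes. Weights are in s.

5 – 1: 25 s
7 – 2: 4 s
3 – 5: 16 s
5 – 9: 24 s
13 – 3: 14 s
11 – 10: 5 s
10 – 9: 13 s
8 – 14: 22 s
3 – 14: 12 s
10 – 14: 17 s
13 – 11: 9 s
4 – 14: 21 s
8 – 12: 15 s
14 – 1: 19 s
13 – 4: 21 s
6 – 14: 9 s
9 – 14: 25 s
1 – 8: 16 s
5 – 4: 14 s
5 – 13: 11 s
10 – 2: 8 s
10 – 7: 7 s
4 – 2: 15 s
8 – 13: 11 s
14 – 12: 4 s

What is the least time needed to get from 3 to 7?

Settle nodes by increasing distance from 3:
3: 0
14: 12  (via 3)
13: 14  (via 3)
5: 16  (via 3)
12: 16  (via 14)
6: 21  (via 14)
11: 23  (via 13)
8: 25  (via 13)
10: 28  (via 11)
4: 30  (via 5)
1: 31  (via 14)
7: 35  (via 10)
Shortest route: 3 → 13 → 11 → 10 → 7 = 35 s.

35 s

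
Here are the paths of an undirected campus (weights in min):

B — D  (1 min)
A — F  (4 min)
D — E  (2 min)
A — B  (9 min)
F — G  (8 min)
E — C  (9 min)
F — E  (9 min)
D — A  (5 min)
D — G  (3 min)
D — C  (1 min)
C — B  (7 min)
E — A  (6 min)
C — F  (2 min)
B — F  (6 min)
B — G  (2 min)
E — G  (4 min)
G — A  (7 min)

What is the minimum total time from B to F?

4 min

Shortest distances from B:
B: 0
D: 1  (via B)
C: 2  (via D)
G: 2  (via B)
E: 3  (via D)
F: 4  (via C)
Shortest route: B → D → C → F = 4 min.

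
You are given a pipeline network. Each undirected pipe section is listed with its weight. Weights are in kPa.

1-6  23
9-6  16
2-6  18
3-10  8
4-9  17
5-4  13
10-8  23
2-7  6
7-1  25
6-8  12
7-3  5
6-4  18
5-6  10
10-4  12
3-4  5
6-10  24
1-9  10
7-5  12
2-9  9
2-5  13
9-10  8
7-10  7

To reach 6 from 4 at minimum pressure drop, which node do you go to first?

Candidate routes:
4 → 5 → 6: 13+10 = 23
4 → 6: 18 = 18
Cheapest is 4 → 6 at 18 kPa.
So from 4 the first move is to 6.

6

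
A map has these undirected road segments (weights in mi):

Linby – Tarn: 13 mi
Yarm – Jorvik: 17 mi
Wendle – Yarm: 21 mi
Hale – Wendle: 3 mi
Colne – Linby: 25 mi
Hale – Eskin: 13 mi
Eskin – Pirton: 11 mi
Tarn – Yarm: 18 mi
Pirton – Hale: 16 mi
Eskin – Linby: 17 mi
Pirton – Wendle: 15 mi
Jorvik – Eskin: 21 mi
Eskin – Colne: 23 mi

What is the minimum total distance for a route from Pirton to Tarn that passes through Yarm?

Best Pirton to Yarm: Pirton–Wendle–Yarm costing 36
Best Yarm to Tarn: Yarm–Tarn costing 18
Total via Yarm: 36 + 18 = 54 mi.

54 mi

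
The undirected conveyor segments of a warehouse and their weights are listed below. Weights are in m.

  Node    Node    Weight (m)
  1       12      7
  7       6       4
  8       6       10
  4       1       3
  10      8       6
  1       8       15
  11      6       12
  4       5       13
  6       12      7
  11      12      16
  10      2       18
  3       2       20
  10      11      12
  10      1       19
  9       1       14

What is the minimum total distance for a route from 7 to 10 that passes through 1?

Best 7 to 1: 7 → 6 → 12 → 1 costing 18
Shortest 1→10: 1 → 10 = 19
Total via 1: 18 + 19 = 37 m.

37 m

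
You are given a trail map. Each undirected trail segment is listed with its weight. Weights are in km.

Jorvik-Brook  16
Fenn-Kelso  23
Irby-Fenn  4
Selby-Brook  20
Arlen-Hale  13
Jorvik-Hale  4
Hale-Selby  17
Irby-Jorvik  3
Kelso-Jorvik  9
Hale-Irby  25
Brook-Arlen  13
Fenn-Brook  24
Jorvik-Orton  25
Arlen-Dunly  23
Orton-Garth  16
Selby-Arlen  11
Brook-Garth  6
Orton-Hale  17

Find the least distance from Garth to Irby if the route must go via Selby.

Shortest Garth→Selby: Garth → Brook → Selby = 26
Best Selby to Irby: Selby → Hale → Jorvik → Irby costing 24
Total via Selby: 26 + 24 = 50 km.

50 km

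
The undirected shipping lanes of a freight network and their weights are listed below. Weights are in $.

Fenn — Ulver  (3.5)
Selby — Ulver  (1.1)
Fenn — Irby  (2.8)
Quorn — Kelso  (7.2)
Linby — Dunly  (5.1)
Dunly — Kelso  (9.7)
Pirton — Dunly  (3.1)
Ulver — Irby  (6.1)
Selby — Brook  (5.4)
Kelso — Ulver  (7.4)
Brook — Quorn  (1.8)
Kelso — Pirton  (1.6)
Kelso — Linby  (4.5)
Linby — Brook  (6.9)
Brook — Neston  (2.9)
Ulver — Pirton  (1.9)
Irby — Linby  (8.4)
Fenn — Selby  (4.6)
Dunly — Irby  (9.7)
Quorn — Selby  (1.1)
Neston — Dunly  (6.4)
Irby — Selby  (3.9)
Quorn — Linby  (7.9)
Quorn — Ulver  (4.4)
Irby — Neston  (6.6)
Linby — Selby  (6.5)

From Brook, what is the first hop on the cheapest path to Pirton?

Enumerating some paths:
Brook–Quorn–Ulver–Pirton: 1.8+4.4+1.9 = 8.1
Brook–Quorn–Selby–Ulver–Pirton: 1.8+1.1+1.1+1.9 = 5.9
The minimum is $5.9 via Brook–Quorn–Selby–Ulver–Pirton.
So from Brook the first move is to Quorn.

Quorn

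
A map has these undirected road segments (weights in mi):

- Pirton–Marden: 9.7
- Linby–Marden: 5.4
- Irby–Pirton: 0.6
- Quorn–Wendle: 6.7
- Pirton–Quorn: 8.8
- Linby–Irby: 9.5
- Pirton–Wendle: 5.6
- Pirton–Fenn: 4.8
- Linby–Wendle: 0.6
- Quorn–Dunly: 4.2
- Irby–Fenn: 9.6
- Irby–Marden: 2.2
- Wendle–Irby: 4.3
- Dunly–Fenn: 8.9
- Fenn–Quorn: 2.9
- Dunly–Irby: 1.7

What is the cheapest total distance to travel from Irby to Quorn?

5.9 mi

Shortest distances from Irby:
Irby: 0
Pirton: 0.6  (via Irby)
Dunly: 1.7  (via Irby)
Marden: 2.2  (via Irby)
Wendle: 4.3  (via Irby)
Linby: 4.9  (via Wendle)
Fenn: 5.4  (via Pirton)
Quorn: 5.9  (via Dunly)
Shortest route: Irby → Dunly → Quorn = 5.9 mi.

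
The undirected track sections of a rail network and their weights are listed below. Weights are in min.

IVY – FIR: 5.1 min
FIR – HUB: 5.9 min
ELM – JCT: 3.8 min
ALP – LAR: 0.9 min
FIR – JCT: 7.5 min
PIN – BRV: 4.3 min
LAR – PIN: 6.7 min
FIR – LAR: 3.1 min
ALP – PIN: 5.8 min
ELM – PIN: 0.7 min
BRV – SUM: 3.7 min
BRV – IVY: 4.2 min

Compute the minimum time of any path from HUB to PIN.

Settle nodes by increasing distance from HUB:
HUB: 0
FIR: 5.9  (via HUB)
LAR: 9  (via FIR)
ALP: 9.9  (via LAR)
IVY: 11  (via FIR)
JCT: 13.4  (via FIR)
BRV: 15.2  (via IVY)
PIN: 15.7  (via LAR)
Shortest route: HUB–FIR–LAR–PIN = 15.7 min.

15.7 min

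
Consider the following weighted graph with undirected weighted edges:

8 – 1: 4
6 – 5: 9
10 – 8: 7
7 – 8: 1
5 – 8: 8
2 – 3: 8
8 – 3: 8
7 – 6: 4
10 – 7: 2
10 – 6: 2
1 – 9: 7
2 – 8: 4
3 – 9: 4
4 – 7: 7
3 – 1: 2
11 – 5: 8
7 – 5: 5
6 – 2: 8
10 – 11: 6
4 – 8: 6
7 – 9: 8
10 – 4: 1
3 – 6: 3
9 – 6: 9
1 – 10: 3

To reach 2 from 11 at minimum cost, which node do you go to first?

10

Candidate routes:
11–10–7–8–2: 6+2+1+4 = 13
11–10–6–7–8–2: 6+2+4+1+4 = 17
11–10–8–2: 6+7+4 = 17
11–10–6–2: 6+2+8 = 16
The minimum is 13 via 11–10–7–8–2.
So from 11 the first move is to 10.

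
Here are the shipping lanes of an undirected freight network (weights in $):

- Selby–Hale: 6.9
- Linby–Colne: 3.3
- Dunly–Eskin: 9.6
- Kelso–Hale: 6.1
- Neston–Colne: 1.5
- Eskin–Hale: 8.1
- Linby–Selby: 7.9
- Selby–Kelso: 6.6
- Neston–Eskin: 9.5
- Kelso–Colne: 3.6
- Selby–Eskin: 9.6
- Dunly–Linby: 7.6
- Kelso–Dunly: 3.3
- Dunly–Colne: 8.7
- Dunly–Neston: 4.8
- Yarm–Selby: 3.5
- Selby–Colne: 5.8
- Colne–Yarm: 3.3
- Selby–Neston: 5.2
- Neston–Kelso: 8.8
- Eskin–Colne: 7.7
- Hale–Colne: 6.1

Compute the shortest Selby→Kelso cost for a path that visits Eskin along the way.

$20.9

Best Selby to Eskin: Selby–Eskin costing 9.6
Shortest Eskin→Kelso: Eskin–Colne–Kelso = 11.3
Total via Eskin: 9.6 + 11.3 = $20.9.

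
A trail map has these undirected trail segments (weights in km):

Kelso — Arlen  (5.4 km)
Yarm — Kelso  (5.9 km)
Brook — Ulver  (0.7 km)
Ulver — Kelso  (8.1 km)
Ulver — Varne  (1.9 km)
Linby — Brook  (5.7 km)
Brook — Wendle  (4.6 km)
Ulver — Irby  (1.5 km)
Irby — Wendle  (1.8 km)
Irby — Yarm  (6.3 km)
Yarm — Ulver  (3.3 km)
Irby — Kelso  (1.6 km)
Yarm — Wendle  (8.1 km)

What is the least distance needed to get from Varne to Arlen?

Settle nodes by increasing distance from Varne:
Varne: 0
Ulver: 1.9  (via Varne)
Brook: 2.6  (via Ulver)
Irby: 3.4  (via Ulver)
Kelso: 5  (via Irby)
Wendle: 5.2  (via Irby)
Yarm: 5.2  (via Ulver)
Linby: 8.3  (via Brook)
Arlen: 10.4  (via Kelso)
Shortest route: Varne–Ulver–Irby–Kelso–Arlen = 10.4 km.

10.4 km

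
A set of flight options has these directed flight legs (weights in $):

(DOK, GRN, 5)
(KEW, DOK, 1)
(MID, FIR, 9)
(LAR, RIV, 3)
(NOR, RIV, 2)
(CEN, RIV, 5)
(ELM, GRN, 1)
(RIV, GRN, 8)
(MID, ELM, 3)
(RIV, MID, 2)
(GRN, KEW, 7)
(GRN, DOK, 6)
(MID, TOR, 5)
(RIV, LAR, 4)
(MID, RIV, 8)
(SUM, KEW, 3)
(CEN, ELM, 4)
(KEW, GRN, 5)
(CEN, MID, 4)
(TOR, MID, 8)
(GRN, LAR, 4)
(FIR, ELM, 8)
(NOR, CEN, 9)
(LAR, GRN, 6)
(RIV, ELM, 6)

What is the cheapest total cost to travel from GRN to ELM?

Shortest distances from GRN:
GRN: 0
LAR: 4  (via GRN)
DOK: 6  (via GRN)
KEW: 7  (via GRN)
RIV: 7  (via LAR)
MID: 9  (via RIV)
ELM: 12  (via MID)
Shortest route: GRN–LAR–RIV–MID–ELM = $12.

$12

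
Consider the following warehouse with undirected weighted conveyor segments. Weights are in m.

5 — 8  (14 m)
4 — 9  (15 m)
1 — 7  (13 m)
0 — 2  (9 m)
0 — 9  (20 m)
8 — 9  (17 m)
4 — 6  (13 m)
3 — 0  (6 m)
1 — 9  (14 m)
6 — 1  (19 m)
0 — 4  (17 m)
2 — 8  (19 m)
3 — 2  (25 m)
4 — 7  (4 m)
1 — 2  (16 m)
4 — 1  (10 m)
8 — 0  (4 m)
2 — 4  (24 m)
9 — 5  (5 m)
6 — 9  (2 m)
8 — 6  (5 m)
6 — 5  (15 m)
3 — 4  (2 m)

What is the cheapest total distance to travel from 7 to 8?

16 m

Candidate routes:
7 - 4 - 6 - 8: 4+13+5 = 22
7 - 4 - 0 - 8: 4+17+4 = 25
7 - 4 - 9 - 6 - 8: 4+15+2+5 = 26
7 - 4 - 3 - 0 - 8: 4+2+6+4 = 16
The minimum is 16 m via 7 - 4 - 3 - 0 - 8.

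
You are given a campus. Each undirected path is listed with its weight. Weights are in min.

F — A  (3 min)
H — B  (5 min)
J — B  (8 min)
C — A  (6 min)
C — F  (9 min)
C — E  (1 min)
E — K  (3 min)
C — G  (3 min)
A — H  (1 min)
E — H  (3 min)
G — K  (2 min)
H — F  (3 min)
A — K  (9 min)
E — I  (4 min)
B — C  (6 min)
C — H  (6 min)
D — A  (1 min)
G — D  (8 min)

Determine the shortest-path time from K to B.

10 min

Running Dijkstra from K:
K: 0
G: 2  (via K)
E: 3  (via K)
C: 4  (via E)
H: 6  (via E)
A: 7  (via H)
I: 7  (via E)
D: 8  (via A)
F: 9  (via H)
B: 10  (via C)
Shortest route: K → E → C → B = 10 min.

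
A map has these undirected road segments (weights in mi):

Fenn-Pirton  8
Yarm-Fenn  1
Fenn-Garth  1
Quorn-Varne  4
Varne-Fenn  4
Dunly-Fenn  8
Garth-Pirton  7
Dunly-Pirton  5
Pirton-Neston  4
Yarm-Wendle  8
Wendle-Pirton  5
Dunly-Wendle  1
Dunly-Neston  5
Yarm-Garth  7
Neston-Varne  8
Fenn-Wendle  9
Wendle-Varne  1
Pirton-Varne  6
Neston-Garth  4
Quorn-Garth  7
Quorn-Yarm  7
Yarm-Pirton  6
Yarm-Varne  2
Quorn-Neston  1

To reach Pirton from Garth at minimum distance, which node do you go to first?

Pirton

Candidate routes:
Garth - Pirton: 7 = 7
Garth - Neston - Pirton: 4+4 = 8
Garth - Fenn - Yarm - Pirton: 1+1+6 = 8
Cheapest is Garth - Pirton at 7 mi.
So from Garth the first move is to Pirton.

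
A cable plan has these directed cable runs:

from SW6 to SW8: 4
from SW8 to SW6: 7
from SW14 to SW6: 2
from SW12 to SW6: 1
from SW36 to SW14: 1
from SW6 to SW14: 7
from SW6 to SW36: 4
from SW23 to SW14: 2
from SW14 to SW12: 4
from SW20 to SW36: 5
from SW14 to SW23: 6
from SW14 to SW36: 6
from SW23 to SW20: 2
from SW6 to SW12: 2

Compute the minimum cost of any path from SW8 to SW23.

18

Compare a few routes:
SW8 - SW6 - SW36 - SW14 - SW23: 7+4+1+6 = 18
SW8 - SW6 - SW14 - SW23: 7+7+6 = 20
Cheapest is SW8 - SW6 - SW36 - SW14 - SW23 at 18.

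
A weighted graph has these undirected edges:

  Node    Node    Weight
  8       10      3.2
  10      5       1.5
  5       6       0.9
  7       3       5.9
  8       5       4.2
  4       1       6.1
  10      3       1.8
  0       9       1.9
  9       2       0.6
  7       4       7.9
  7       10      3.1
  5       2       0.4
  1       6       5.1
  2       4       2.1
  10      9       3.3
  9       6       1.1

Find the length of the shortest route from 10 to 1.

Running Dijkstra from 10:
10: 0
5: 1.5  (via 10)
3: 1.8  (via 10)
2: 1.9  (via 5)
6: 2.4  (via 5)
9: 2.5  (via 2)
7: 3.1  (via 10)
8: 3.2  (via 10)
4: 4  (via 2)
0: 4.4  (via 9)
1: 7.5  (via 6)
Shortest route: 10 → 5 → 6 → 1 = 7.5.

7.5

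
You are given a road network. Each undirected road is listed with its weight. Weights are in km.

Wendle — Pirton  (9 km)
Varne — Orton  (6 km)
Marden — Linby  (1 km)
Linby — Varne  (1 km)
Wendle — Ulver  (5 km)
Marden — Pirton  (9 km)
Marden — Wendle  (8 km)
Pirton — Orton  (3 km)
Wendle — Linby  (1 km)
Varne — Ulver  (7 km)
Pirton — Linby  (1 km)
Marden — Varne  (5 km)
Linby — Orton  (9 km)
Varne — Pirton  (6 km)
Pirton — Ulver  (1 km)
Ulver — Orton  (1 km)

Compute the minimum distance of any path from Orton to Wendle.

Settle nodes by increasing distance from Orton:
Orton: 0
Ulver: 1  (via Orton)
Pirton: 2  (via Ulver)
Linby: 3  (via Pirton)
Varne: 4  (via Linby)
Marden: 4  (via Linby)
Wendle: 4  (via Linby)
Shortest route: Orton → Ulver → Pirton → Linby → Wendle = 4 km.

4 km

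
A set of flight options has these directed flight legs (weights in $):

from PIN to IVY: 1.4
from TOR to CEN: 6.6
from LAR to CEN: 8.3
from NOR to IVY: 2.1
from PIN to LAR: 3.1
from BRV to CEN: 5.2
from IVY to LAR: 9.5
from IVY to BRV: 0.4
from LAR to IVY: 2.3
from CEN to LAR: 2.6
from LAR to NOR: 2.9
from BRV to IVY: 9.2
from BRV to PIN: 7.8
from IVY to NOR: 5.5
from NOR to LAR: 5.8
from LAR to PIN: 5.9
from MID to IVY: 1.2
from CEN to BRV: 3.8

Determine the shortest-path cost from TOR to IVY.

Running Dijkstra from TOR:
TOR: 0
CEN: 6.6  (via TOR)
LAR: 9.2  (via CEN)
BRV: 10.4  (via CEN)
IVY: 11.5  (via LAR)
Shortest route: TOR–CEN–LAR–IVY = $11.5.

$11.5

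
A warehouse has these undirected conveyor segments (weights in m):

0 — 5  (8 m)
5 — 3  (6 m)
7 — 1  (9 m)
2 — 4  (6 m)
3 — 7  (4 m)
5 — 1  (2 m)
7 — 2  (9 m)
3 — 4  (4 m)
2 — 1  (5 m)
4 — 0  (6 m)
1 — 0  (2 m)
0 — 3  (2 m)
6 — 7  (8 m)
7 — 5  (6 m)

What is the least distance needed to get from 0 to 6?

14 m

Compare a few routes:
0 - 3 - 7 - 6: 2+4+8 = 14
0 - 1 - 5 - 7 - 6: 2+2+6+8 = 18
The minimum is 14 m via 0 - 3 - 7 - 6.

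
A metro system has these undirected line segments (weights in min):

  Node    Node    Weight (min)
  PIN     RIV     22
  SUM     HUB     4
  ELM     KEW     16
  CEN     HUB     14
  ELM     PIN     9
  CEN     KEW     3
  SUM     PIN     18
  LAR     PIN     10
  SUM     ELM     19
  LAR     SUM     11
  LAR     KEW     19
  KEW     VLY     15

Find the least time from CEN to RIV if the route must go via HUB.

Best CEN to HUB: CEN–HUB costing 14
Best HUB to RIV: HUB–SUM–PIN–RIV costing 44
Total via HUB: 14 + 44 = 58 min.

58 min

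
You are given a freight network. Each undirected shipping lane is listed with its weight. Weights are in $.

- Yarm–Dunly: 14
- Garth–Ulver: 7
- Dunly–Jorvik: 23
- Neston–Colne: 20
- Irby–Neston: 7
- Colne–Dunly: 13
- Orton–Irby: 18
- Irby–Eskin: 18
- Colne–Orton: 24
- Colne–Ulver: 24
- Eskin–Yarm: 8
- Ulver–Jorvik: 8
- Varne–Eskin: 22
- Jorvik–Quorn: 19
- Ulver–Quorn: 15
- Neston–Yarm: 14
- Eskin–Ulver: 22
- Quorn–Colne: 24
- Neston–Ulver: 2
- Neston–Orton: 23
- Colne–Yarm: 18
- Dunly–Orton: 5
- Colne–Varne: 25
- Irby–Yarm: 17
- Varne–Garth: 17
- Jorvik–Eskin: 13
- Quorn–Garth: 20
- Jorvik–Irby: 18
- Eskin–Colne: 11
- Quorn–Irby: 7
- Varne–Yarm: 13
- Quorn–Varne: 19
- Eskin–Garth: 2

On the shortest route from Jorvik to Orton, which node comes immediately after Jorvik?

Dunly

Compare a few routes:
Jorvik - Ulver - Neston - Irby - Orton: 8+2+7+18 = 35
Jorvik - Ulver - Neston - Orton: 8+2+23 = 33
Jorvik - Irby - Orton: 18+18 = 36
Jorvik - Dunly - Orton: 23+5 = 28
The minimum is $28 via Jorvik - Dunly - Orton.
So from Jorvik the first move is to Dunly.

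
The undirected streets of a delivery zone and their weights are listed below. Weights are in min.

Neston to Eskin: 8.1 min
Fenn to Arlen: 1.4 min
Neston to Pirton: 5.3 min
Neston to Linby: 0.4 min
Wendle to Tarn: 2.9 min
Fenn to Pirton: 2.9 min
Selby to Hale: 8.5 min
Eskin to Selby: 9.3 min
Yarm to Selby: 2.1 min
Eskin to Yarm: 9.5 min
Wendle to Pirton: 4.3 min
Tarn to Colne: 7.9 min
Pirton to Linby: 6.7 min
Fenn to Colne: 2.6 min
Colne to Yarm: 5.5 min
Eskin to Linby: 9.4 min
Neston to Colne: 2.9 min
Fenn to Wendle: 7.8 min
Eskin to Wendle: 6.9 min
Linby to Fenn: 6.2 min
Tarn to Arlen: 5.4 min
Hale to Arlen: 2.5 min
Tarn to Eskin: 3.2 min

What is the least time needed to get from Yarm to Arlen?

9.5 min

Candidate routes:
Yarm–Colne–Fenn–Arlen: 5.5+2.6+1.4 = 9.5
Yarm–Colne–Neston–Linby–Fenn–Arlen: 5.5+2.9+0.4+6.2+1.4 = 16.4
Yarm–Selby–Hale–Arlen: 2.1+8.5+2.5 = 13.1
The minimum is 9.5 min via Yarm–Colne–Fenn–Arlen.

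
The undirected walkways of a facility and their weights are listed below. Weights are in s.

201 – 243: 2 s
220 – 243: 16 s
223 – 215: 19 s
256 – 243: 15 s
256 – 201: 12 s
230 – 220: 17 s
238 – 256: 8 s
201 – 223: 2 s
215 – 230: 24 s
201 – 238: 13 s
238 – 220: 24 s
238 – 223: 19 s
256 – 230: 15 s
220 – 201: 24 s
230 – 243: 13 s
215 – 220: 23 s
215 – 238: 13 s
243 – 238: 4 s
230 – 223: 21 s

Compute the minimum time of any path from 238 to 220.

Shortest distances from 238:
238: 0
243: 4  (via 238)
201: 6  (via 243)
223: 8  (via 201)
256: 8  (via 238)
215: 13  (via 238)
230: 17  (via 243)
220: 20  (via 243)
Shortest route: 238–243–220 = 20 s.

20 s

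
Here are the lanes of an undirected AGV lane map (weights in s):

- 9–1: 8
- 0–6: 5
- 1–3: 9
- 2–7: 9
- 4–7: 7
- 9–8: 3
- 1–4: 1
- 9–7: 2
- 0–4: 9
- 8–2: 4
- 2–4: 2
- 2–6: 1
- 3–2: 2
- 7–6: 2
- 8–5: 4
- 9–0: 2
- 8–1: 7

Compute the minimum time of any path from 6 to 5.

Enumerating some paths:
6 - 7 - 9 - 8 - 5: 2+2+3+4 = 11
6 - 0 - 9 - 8 - 5: 5+2+3+4 = 14
6 - 2 - 8 - 5: 1+4+4 = 9
The minimum is 9 s via 6 - 2 - 8 - 5.

9 s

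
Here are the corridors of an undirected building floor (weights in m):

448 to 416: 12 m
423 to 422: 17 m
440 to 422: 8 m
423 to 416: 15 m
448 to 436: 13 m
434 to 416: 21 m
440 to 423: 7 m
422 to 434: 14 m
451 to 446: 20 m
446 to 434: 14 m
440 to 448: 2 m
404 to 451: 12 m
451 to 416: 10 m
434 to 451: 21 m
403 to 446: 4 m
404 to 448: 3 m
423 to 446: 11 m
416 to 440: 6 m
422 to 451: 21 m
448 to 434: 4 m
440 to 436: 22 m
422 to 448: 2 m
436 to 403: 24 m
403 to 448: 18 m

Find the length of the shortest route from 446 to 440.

Compare a few routes:
446 → 434 → 448 → 440: 14+4+2 = 20
446 → 423 → 440: 11+7 = 18
The minimum is 18 m via 446 → 423 → 440.

18 m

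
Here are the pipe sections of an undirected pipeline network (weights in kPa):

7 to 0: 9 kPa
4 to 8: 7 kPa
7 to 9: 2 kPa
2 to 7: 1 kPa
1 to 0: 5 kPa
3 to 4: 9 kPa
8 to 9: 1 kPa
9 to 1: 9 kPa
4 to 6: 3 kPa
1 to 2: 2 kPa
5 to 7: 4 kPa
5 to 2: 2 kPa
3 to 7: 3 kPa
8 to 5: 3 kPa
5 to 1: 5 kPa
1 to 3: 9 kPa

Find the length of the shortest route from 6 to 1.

Enumerating some paths:
6–4–8–5–2–1: 3+7+3+2+2 = 17
6–4–3–7–2–1: 3+9+3+1+2 = 18
6–4–8–9–7–2–1: 3+7+1+2+1+2 = 16
6–4–8–5–1: 3+7+3+5 = 18
The minimum is 16 kPa via 6–4–8–9–7–2–1.

16 kPa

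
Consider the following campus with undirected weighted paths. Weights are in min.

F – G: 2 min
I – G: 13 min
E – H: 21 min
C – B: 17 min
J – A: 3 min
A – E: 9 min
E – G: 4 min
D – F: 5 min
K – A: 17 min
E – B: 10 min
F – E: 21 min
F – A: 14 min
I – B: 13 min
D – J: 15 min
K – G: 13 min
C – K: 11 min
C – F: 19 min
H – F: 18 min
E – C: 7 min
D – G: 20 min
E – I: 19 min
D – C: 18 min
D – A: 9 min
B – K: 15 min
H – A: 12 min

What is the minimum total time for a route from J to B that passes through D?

33 min

Shortest J→D: J → A → D = 12
Shortest D→B: D → F → G → E → B = 21
Total via D: 12 + 21 = 33 min.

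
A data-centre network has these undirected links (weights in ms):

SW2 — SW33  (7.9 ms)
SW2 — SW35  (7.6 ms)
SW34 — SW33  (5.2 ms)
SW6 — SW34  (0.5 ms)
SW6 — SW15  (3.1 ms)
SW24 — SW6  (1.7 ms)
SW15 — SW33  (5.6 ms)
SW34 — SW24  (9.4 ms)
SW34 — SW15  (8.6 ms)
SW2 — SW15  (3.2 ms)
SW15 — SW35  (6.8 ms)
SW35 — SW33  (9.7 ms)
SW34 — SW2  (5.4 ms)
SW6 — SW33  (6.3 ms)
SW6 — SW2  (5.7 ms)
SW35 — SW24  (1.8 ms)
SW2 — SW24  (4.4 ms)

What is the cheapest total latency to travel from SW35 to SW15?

6.6 ms

Shortest distances from SW35:
SW35: 0
SW24: 1.8  (via SW35)
SW6: 3.5  (via SW24)
SW34: 4  (via SW6)
SW2: 6.2  (via SW24)
SW15: 6.6  (via SW6)
Shortest route: SW35 → SW24 → SW6 → SW15 = 6.6 ms.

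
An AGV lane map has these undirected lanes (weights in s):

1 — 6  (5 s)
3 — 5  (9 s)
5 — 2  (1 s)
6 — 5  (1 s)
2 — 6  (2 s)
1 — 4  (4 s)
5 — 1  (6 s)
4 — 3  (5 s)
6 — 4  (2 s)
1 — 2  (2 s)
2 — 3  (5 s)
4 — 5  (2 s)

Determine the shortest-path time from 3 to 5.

Settle nodes by increasing distance from 3:
3: 0
2: 5  (via 3)
4: 5  (via 3)
5: 6  (via 2)
Shortest route: 3–2–5 = 6 s.

6 s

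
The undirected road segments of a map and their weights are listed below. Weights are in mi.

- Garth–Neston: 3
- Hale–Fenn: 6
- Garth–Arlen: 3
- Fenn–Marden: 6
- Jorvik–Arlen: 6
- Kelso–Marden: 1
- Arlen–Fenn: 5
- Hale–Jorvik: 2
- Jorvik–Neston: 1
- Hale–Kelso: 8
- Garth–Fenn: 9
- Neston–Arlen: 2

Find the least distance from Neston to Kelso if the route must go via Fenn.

Best Neston to Fenn: Neston → Arlen → Fenn costing 7
Shortest Fenn→Kelso: Fenn → Marden → Kelso = 7
Total via Fenn: 7 + 7 = 14 mi.

14 mi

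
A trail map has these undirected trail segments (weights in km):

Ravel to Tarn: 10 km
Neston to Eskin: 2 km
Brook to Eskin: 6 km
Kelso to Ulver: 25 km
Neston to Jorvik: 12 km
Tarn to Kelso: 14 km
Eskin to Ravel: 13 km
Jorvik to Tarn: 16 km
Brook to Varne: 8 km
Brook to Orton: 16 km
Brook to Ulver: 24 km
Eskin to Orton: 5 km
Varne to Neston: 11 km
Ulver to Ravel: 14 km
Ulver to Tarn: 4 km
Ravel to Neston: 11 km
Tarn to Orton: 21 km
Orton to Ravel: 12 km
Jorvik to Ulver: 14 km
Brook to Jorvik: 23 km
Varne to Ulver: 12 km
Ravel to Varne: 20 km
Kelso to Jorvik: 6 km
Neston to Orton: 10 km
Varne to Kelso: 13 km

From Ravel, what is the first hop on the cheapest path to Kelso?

Compare a few routes:
Ravel - Neston - Jorvik - Kelso: 11+12+6 = 29
Ravel - Tarn - Kelso: 10+14 = 24
The minimum is 24 km via Ravel - Tarn - Kelso.
So from Ravel the first move is to Tarn.

Tarn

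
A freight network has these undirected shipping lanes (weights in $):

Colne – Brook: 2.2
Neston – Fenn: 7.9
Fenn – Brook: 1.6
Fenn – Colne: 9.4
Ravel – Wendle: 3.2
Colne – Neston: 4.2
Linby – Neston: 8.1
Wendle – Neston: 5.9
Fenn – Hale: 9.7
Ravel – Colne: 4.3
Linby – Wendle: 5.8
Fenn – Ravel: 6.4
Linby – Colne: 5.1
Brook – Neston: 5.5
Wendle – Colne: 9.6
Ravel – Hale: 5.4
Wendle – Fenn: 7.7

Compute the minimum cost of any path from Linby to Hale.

$14.4

Enumerating some paths:
Linby - Wendle - Ravel - Hale: 5.8+3.2+5.4 = 14.4
Linby - Colne - Brook - Fenn - Hale: 5.1+2.2+1.6+9.7 = 18.6
Linby - Colne - Ravel - Hale: 5.1+4.3+5.4 = 14.8
The minimum is $14.4 via Linby - Wendle - Ravel - Hale.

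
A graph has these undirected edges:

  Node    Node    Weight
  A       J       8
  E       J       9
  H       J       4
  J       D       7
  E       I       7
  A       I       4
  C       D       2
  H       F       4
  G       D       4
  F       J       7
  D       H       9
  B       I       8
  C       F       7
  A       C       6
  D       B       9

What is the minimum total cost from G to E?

20

Enumerating some paths:
G - D - J - E: 4+7+9 = 20
G - D - C - A - I - E: 4+2+6+4+7 = 23
G - D - H - J - E: 4+9+4+9 = 26
The minimum is 20 via G - D - J - E.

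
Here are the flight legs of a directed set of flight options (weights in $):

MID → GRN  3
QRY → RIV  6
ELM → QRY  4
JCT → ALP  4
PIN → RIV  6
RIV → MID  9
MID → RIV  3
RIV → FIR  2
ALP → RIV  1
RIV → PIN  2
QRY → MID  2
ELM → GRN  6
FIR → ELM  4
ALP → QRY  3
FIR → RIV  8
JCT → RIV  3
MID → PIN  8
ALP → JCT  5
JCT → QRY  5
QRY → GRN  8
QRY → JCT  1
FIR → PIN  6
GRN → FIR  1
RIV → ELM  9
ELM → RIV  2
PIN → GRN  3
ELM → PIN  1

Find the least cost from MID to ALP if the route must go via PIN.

Best MID to PIN: MID → RIV → PIN costing 5
Shortest PIN→ALP: PIN → GRN → FIR → ELM → QRY → JCT → ALP = 17
Total via PIN: 5 + 17 = $22.

$22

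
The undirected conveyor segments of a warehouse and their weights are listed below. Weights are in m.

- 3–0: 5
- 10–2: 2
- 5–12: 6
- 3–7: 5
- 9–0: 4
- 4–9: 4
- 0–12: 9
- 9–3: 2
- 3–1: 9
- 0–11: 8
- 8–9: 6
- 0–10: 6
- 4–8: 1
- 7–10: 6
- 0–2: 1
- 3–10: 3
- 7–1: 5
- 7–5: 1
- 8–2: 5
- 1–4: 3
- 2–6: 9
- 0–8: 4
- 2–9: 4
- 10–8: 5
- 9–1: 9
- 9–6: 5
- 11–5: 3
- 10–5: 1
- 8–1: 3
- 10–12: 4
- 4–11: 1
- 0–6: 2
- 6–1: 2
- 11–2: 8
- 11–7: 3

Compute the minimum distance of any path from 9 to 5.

Shortest distances from 9:
9: 0
3: 2  (via 9)
0: 4  (via 9)
2: 4  (via 9)
4: 4  (via 9)
6: 5  (via 9)
8: 5  (via 4)
10: 5  (via 3)
11: 5  (via 4)
5: 6  (via 10)
Shortest route: 9–3–10–5 = 6 m.

6 m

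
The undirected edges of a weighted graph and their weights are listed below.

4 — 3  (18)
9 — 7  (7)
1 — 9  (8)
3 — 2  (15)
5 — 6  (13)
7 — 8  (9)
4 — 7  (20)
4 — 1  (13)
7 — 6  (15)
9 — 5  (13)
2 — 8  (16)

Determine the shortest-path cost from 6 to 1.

Enumerating some paths:
6 → 5 → 9 → 1: 13+13+8 = 34
6 → 7 → 4 → 1: 15+20+13 = 48
6 → 5 → 9 → 7 → 4 → 1: 13+13+7+20+13 = 66
6 → 7 → 9 → 1: 15+7+8 = 30
The minimum is 30 via 6 → 7 → 9 → 1.

30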